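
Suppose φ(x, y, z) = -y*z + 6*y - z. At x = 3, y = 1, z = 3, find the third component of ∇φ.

(∇φ)_3 = ∂φ/∂z = -y - 1
At (3, 1, 3): -2.

-2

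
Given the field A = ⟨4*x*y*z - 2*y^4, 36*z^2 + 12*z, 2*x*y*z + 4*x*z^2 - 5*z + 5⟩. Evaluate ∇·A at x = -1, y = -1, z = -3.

∂A₁/∂x = 4*y*z
∂A₂/∂y = 0
∂A₃/∂z = 2*x*y + 8*x*z - 5
∇·A = 2*x*y + 8*x*z + 4*y*z - 5
At (-1, -1, -3): 33.

33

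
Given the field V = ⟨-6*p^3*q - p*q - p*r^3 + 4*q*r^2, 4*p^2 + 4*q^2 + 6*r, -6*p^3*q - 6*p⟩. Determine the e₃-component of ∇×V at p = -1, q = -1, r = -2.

(∇×V)_3 = ∂V₂/∂p − ∂V₁/∂q
= 8*p − (-6*p^3 - p + 4*r^2)
= 6*p^3 + 9*p - 4*r^2
At (-1, -1, -2): -31.

-31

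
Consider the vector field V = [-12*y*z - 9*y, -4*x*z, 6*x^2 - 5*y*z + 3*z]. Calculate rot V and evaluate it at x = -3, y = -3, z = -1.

(-7, 72, 1)

(∇×V)₁ = ∂V₃/∂y − ∂V₂/∂z = 4*x - 5*z
(∇×V)₂ = ∂V₁/∂z − ∂V₃/∂x = -12*x - 12*y
(∇×V)₃ = ∂V₂/∂x − ∂V₁/∂y = 8*z + 9
∇×V = (4*x - 5*z, -12*x - 12*y, 8*z + 9)
At (-3, -3, -1): (-7, 72, 1).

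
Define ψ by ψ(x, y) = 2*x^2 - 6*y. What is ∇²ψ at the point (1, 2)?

∂²ψ/∂x² = 4
∂²ψ/∂y² = 0
∇²ψ = 4
At (1, 2): 4.

4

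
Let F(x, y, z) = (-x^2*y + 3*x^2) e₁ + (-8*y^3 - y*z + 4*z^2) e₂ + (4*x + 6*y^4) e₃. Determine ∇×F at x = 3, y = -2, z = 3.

(∇×F)₁ = ∂F₃/∂y − ∂F₂/∂z = 24*y^3 + y - 8*z
(∇×F)₂ = ∂F₁/∂z − ∂F₃/∂x = -4
(∇×F)₃ = ∂F₂/∂x − ∂F₁/∂y = x^2
∇×F = (24*y^3 + y - 8*z, -4, x^2)
At (3, -2, 3): (-218, -4, 9).

(-218, -4, 9)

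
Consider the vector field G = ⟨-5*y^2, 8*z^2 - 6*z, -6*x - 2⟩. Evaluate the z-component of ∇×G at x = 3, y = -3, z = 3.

-30

(∇×G)_3 = ∂G₂/∂x − ∂G₁/∂y
= 0 − (-10*y)
= 10*y
At (3, -3, 3): -30.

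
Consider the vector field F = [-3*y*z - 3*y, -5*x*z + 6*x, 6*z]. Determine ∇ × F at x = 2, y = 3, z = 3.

(10, -9, 3)

(∇×F)₁ = ∂F₃/∂y − ∂F₂/∂z = 5*x
(∇×F)₂ = ∂F₁/∂z − ∂F₃/∂x = -3*y
(∇×F)₃ = ∂F₂/∂x − ∂F₁/∂y = -2*z + 9
∇×F = (5*x, -3*y, -2*z + 9)
At (2, 3, 3): (10, -9, 3).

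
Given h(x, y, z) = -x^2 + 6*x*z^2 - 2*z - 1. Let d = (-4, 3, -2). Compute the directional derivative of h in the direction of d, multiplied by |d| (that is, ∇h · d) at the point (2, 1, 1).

∂h/∂x = -2*x + 6*z^2
∂h/∂y = 0
∂h/∂z = 12*x*z - 2
∇h at (2, 1, 1) = (2, 0, 22)
∇h · d = (2)(-4) + (0)(3) + (22)(-2) = -52

-52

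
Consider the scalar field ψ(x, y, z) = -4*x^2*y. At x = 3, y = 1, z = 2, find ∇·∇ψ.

∂²ψ/∂x² = -8*y
∂²ψ/∂y² = 0
∂²ψ/∂z² = 0
∇²ψ = -8*y
At (3, 1, 2): -8.

-8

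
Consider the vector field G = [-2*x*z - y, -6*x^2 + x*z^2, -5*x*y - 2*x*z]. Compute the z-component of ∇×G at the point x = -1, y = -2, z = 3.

22

(∇×G)_3 = ∂G₂/∂x − ∂G₁/∂y
= -12*x + z^2 − (-1)
= -12*x + z^2 + 1
At (-1, -2, 3): 22.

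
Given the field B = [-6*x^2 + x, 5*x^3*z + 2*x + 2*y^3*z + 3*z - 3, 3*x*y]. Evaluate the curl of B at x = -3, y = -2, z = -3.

(139, 6, -403)

(∇×B)₁ = ∂B₃/∂y − ∂B₂/∂z = -5*x^3 + 3*x - 2*y^3 - 3
(∇×B)₂ = ∂B₁/∂z − ∂B₃/∂x = -3*y
(∇×B)₃ = ∂B₂/∂x − ∂B₁/∂y = 15*x^2*z + 2
∇×B = (-5*x^3 + 3*x - 2*y^3 - 3, -3*y, 15*x^2*z + 2)
At (-3, -2, -3): (139, 6, -403).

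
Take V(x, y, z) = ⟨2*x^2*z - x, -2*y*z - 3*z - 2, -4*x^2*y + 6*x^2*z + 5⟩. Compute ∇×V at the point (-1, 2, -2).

(∇×V)₁ = ∂V₃/∂y − ∂V₂/∂z = -4*x^2 + 2*y + 3
(∇×V)₂ = ∂V₁/∂z − ∂V₃/∂x = 2*x^2 + 8*x*y - 12*x*z
(∇×V)₃ = ∂V₂/∂x − ∂V₁/∂y = 0
∇×V = (-4*x^2 + 2*y + 3, 2*x^2 + 8*x*y - 12*x*z, 0)
At (-1, 2, -2): (3, -38, 0).

(3, -38, 0)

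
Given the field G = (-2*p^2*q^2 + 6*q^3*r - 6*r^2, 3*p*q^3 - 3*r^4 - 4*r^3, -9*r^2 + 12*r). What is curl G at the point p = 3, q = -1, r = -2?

(∇×G)₁ = ∂G₃/∂q − ∂G₂/∂r = 12*r^3 + 12*r^2
(∇×G)₂ = ∂G₁/∂r − ∂G₃/∂p = 6*q^3 - 12*r
(∇×G)₃ = ∂G₂/∂p − ∂G₁/∂q = 4*p^2*q + 3*q^3 - 18*q^2*r
∇×G = (12*r^3 + 12*r^2, 6*q^3 - 12*r, 4*p^2*q + 3*q^3 - 18*q^2*r)
At (3, -1, -2): (-48, 18, -3).

(-48, 18, -3)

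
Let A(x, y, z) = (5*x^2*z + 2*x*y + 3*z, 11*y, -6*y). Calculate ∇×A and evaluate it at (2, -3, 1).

(∇×A)₁ = ∂A₃/∂y − ∂A₂/∂z = -6
(∇×A)₂ = ∂A₁/∂z − ∂A₃/∂x = 5*x^2 + 3
(∇×A)₃ = ∂A₂/∂x − ∂A₁/∂y = -2*x
∇×A = (-6, 5*x^2 + 3, -2*x)
At (2, -3, 1): (-6, 23, -4).

(-6, 23, -4)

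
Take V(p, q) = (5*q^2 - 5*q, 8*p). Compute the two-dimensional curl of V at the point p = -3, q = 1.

3

∂V₂/∂p = 8
∂V₁/∂q = 10*q - 5
Scalar curl = -10*q + 13
At (-3, 1): 3.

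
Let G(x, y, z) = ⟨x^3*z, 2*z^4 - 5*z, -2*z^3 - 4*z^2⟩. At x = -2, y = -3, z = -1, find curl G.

(13, -8, 0)

(∇×G)₁ = ∂G₃/∂y − ∂G₂/∂z = -8*z^3 + 5
(∇×G)₂ = ∂G₁/∂z − ∂G₃/∂x = x^3
(∇×G)₃ = ∂G₂/∂x − ∂G₁/∂y = 0
∇×G = (-8*z^3 + 5, x^3, 0)
At (-2, -3, -1): (13, -8, 0).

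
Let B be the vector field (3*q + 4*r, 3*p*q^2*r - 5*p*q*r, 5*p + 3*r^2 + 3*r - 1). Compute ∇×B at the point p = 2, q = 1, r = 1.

(∇×B)₁ = ∂B₃/∂q − ∂B₂/∂r = -3*p*q^2 + 5*p*q
(∇×B)₂ = ∂B₁/∂r − ∂B₃/∂p = -1
(∇×B)₃ = ∂B₂/∂p − ∂B₁/∂q = 3*q^2*r - 5*q*r - 3
∇×B = (-3*p*q^2 + 5*p*q, -1, 3*q^2*r - 5*q*r - 3)
At (2, 1, 1): (4, -1, -5).

(4, -1, -5)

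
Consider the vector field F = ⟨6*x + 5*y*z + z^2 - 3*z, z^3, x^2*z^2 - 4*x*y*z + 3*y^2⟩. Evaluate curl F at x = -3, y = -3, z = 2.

(-6, -14, -10)

(∇×F)₁ = ∂F₃/∂y − ∂F₂/∂z = -4*x*z + 6*y - 3*z^2
(∇×F)₂ = ∂F₁/∂z − ∂F₃/∂x = -2*x*z^2 + 4*y*z + 5*y + 2*z - 3
(∇×F)₃ = ∂F₂/∂x − ∂F₁/∂y = -5*z
∇×F = (-4*x*z + 6*y - 3*z^2, -2*x*z^2 + 4*y*z + 5*y + 2*z - 3, -5*z)
At (-3, -3, 2): (-6, -14, -10).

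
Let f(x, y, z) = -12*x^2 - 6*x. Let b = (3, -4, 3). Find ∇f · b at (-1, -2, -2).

54

∂f/∂x = -24*x - 6
∂f/∂y = 0
∂f/∂z = 0
∇f at (-1, -2, -2) = (18, 0, 0)
∇f · b = (18)(3) + (0)(-4) + (0)(3) = 54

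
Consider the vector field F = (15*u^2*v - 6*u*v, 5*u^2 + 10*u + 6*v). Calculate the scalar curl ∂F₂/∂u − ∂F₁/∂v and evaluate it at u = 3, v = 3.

∂F₂/∂u = 10*u + 10
∂F₁/∂v = 15*u^2 - 6*u
Scalar curl = -15*u^2 + 16*u + 10
At (3, 3): -77.

-77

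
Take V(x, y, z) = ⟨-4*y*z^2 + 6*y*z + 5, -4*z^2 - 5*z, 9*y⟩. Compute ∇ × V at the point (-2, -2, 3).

(38, 36, 18)

(∇×V)₁ = ∂V₃/∂y − ∂V₂/∂z = 8*z + 14
(∇×V)₂ = ∂V₁/∂z − ∂V₃/∂x = -8*y*z + 6*y
(∇×V)₃ = ∂V₂/∂x − ∂V₁/∂y = 4*z^2 - 6*z
∇×V = (8*z + 14, -8*y*z + 6*y, 4*z^2 - 6*z)
At (-2, -2, 3): (38, 36, 18).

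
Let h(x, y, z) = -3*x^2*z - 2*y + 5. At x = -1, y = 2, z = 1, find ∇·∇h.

∂²h/∂x² = -6*z
∂²h/∂y² = 0
∂²h/∂z² = 0
∇²h = -6*z
At (-1, 2, 1): -6.

-6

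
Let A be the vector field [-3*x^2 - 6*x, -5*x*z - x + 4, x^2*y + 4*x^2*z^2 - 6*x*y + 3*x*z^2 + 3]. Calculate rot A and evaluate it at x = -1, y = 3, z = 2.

(∇×A)₁ = ∂A₃/∂y − ∂A₂/∂z = x^2 - x
(∇×A)₂ = ∂A₁/∂z − ∂A₃/∂x = -2*x*y - 8*x*z^2 + 6*y - 3*z^2
(∇×A)₃ = ∂A₂/∂x − ∂A₁/∂y = -5*z - 1
∇×A = (x^2 - x, -2*x*y - 8*x*z^2 + 6*y - 3*z^2, -5*z - 1)
At (-1, 3, 2): (2, 44, -11).

(2, 44, -11)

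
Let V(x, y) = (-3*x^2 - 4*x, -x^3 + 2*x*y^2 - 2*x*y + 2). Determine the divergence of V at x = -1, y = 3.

-8

∂V₁/∂x = -6*x - 4
∂V₂/∂y = 4*x*y - 2*x
∇·V = 4*x*y - 8*x - 4
At (-1, 3): -8.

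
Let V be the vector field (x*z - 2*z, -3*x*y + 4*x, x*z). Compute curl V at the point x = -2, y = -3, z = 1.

(0, -5, 13)

(∇×V)₁ = ∂V₃/∂y − ∂V₂/∂z = 0
(∇×V)₂ = ∂V₁/∂z − ∂V₃/∂x = x - z - 2
(∇×V)₃ = ∂V₂/∂x − ∂V₁/∂y = -3*y + 4
∇×V = (0, x - z - 2, -3*y + 4)
At (-2, -3, 1): (0, -5, 13).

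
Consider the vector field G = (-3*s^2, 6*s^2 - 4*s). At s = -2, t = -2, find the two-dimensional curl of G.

∂G₂/∂s = 12*s - 4
∂G₁/∂t = 0
Scalar curl = 12*s - 4
At (-2, -2): -28.

-28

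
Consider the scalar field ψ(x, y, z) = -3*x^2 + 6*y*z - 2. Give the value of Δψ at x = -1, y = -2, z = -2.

∂²ψ/∂x² = -6
∂²ψ/∂y² = 0
∂²ψ/∂z² = 0
∇²ψ = -6
At (-1, -2, -2): -6.

-6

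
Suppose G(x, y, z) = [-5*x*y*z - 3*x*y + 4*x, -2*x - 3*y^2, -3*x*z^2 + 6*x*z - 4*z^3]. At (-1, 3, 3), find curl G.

(0, 24, -20)

(∇×G)₁ = ∂G₃/∂y − ∂G₂/∂z = 0
(∇×G)₂ = ∂G₁/∂z − ∂G₃/∂x = -5*x*y + 3*z^2 - 6*z
(∇×G)₃ = ∂G₂/∂x − ∂G₁/∂y = 5*x*z + 3*x - 2
∇×G = (0, -5*x*y + 3*z^2 - 6*z, 5*x*z + 3*x - 2)
At (-1, 3, 3): (0, 24, -20).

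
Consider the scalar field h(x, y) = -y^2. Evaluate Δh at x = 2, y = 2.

∂²h/∂x² = 0
∂²h/∂y² = -2
∇²h = -2
At (2, 2): -2.

-2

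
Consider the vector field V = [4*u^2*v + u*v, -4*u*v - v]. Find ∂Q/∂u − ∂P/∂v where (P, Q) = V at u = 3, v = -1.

∂V₂/∂u = -4*v
∂V₁/∂v = 4*u^2 + u
Scalar curl = -4*u^2 - u - 4*v
At (3, -1): -35.

-35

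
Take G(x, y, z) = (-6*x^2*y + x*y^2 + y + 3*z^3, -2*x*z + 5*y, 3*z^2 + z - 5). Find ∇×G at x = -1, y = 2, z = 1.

(∇×G)₁ = ∂G₃/∂y − ∂G₂/∂z = 2*x
(∇×G)₂ = ∂G₁/∂z − ∂G₃/∂x = 9*z^2
(∇×G)₃ = ∂G₂/∂x − ∂G₁/∂y = 6*x^2 - 2*x*y - 2*z - 1
∇×G = (2*x, 9*z^2, 6*x^2 - 2*x*y - 2*z - 1)
At (-1, 2, 1): (-2, 9, 7).

(-2, 9, 7)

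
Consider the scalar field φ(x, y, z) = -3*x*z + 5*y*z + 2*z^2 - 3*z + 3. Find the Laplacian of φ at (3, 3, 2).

∂²φ/∂x² = 0
∂²φ/∂y² = 0
∂²φ/∂z² = 4
∇²φ = 4
At (3, 3, 2): 4.

4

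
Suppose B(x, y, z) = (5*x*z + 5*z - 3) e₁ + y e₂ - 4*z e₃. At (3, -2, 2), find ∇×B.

(∇×B)₁ = ∂B₃/∂y − ∂B₂/∂z = 0
(∇×B)₂ = ∂B₁/∂z − ∂B₃/∂x = 5*x + 5
(∇×B)₃ = ∂B₂/∂x − ∂B₁/∂y = 0
∇×B = (0, 5*x + 5, 0)
At (3, -2, 2): (0, 20, 0).

(0, 20, 0)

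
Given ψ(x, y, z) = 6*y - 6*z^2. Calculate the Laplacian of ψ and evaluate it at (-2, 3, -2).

∂²ψ/∂x² = 0
∂²ψ/∂y² = 0
∂²ψ/∂z² = -12
∇²ψ = -12
At (-2, 3, -2): -12.

-12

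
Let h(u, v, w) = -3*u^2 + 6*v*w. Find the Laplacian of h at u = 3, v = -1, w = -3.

-6

∂²h/∂u² = -6
∂²h/∂v² = 0
∂²h/∂w² = 0
∇²h = -6
At (3, -1, -3): -6.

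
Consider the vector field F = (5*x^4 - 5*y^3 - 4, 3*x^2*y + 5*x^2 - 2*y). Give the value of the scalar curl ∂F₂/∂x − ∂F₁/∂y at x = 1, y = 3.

∂F₂/∂x = 6*x*y + 10*x
∂F₁/∂y = -15*y^2
Scalar curl = 6*x*y + 10*x + 15*y^2
At (1, 3): 163.

163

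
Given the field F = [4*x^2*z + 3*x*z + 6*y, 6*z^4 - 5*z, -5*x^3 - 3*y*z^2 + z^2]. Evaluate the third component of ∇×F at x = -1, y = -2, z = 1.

-6

(∇×F)_3 = ∂F₂/∂x − ∂F₁/∂y
= 0 − (6)
= -6
At (-1, -2, 1): -6.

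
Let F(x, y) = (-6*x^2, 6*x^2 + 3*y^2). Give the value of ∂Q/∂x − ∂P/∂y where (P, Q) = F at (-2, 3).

∂F₂/∂x = 12*x
∂F₁/∂y = 0
Scalar curl = 12*x
At (-2, 3): -24.

-24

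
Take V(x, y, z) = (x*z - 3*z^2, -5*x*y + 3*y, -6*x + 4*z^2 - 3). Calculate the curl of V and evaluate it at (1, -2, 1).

(0, 1, 10)

(∇×V)₁ = ∂V₃/∂y − ∂V₂/∂z = 0
(∇×V)₂ = ∂V₁/∂z − ∂V₃/∂x = x - 6*z + 6
(∇×V)₃ = ∂V₂/∂x − ∂V₁/∂y = -5*y
∇×V = (0, x - 6*z + 6, -5*y)
At (1, -2, 1): (0, 1, 10).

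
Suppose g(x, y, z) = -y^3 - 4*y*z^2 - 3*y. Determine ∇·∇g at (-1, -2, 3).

28

∂²g/∂x² = 0
∂²g/∂y² = -6*y
∂²g/∂z² = -8*y
∇²g = -14*y
At (-1, -2, 3): 28.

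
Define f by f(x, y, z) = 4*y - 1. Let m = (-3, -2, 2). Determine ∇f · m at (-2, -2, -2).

-8

∂f/∂x = 0
∂f/∂y = 4
∂f/∂z = 0
∇f at (-2, -2, -2) = (0, 4, 0)
∇f · m = (0)(-3) + (4)(-2) + (0)(2) = -8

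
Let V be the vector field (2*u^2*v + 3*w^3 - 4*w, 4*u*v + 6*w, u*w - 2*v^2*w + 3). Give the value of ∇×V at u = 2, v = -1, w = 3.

(6, 74, -12)

(∇×V)₁ = ∂V₃/∂v − ∂V₂/∂w = -4*v*w - 6
(∇×V)₂ = ∂V₁/∂w − ∂V₃/∂u = 9*w^2 - w - 4
(∇×V)₃ = ∂V₂/∂u − ∂V₁/∂v = -2*u^2 + 4*v
∇×V = (-4*v*w - 6, 9*w^2 - w - 4, -2*u^2 + 4*v)
At (2, -1, 3): (6, 74, -12).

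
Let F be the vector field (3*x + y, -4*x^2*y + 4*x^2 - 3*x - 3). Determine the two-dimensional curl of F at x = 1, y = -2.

∂F₂/∂x = -8*x*y + 8*x - 3
∂F₁/∂y = 1
Scalar curl = -8*x*y + 8*x - 4
At (1, -2): 20.

20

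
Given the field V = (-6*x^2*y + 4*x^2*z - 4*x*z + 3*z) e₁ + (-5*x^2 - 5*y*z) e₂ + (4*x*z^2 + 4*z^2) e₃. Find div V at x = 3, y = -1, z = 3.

177

∂V₁/∂x = -12*x*y + 8*x*z - 4*z
∂V₂/∂y = -5*z
∂V₃/∂z = 8*x*z + 8*z
∇·V = -12*x*y + 16*x*z - z
At (3, -1, 3): 177.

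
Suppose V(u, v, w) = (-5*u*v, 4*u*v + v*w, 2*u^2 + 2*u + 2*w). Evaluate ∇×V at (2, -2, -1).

(2, -10, 2)

(∇×V)₁ = ∂V₃/∂v − ∂V₂/∂w = -v
(∇×V)₂ = ∂V₁/∂w − ∂V₃/∂u = -4*u - 2
(∇×V)₃ = ∂V₂/∂u − ∂V₁/∂v = 5*u + 4*v
∇×V = (-v, -4*u - 2, 5*u + 4*v)
At (2, -2, -1): (2, -10, 2).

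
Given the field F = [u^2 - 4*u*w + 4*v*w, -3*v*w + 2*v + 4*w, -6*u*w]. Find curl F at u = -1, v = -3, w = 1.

(∇×F)₁ = ∂F₃/∂v − ∂F₂/∂w = 3*v - 4
(∇×F)₂ = ∂F₁/∂w − ∂F₃/∂u = -4*u + 4*v + 6*w
(∇×F)₃ = ∂F₂/∂u − ∂F₁/∂v = -4*w
∇×F = (3*v - 4, -4*u + 4*v + 6*w, -4*w)
At (-1, -3, 1): (-13, -2, -4).

(-13, -2, -4)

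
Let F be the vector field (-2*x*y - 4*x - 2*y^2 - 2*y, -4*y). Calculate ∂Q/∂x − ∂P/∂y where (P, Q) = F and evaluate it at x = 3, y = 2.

16

∂F₂/∂x = 0
∂F₁/∂y = -2*x - 4*y - 2
Scalar curl = 2*x + 4*y + 2
At (3, 2): 16.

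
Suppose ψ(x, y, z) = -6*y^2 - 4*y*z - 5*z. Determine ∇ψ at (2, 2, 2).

(0, -32, -13)

∂ψ/∂x = 0
∂ψ/∂y = -12*y - 4*z
∂ψ/∂z = -4*y - 5
∇ψ = (0, -12*y - 4*z, -4*y - 5)
At (2, 2, 2): (0, -32, -13).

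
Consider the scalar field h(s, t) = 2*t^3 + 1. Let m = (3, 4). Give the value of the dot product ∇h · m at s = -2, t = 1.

24

∂h/∂s = 0
∂h/∂t = 6*t^2
∇h at (-2, 1) = (0, 6)
∇h · m = (0)(3) + (6)(4) = 24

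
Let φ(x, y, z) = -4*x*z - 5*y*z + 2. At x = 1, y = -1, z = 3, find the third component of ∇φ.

1

(∇φ)_3 = ∂φ/∂z = -4*x - 5*y
At (1, -1, 3): 1.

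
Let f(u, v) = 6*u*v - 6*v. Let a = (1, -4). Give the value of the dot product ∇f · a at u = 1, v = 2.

12

∂f/∂u = 6*v
∂f/∂v = 6*u - 6
∇f at (1, 2) = (12, 0)
∇f · a = (12)(1) + (0)(-4) = 12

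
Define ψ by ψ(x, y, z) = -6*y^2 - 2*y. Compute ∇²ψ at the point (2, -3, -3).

∂²ψ/∂x² = 0
∂²ψ/∂y² = -12
∂²ψ/∂z² = 0
∇²ψ = -12
At (2, -3, -3): -12.

-12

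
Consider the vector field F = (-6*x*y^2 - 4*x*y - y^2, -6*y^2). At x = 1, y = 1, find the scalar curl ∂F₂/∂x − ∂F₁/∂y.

∂F₂/∂x = 0
∂F₁/∂y = -12*x*y - 4*x - 2*y
Scalar curl = 12*x*y + 4*x + 2*y
At (1, 1): 18.

18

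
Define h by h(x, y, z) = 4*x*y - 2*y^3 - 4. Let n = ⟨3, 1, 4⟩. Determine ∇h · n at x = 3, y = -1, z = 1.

-6

∂h/∂x = 4*y
∂h/∂y = 4*x - 6*y^2
∂h/∂z = 0
∇h at (3, -1, 1) = (-4, 6, 0)
∇h · n = (-4)(3) + (6)(1) + (0)(4) = -6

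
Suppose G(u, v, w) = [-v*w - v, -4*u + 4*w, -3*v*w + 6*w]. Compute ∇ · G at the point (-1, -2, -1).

∂G₁/∂u = 0
∂G₂/∂v = 0
∂G₃/∂w = -3*v + 6
∇·G = -3*v + 6
At (-1, -2, -1): 12.

12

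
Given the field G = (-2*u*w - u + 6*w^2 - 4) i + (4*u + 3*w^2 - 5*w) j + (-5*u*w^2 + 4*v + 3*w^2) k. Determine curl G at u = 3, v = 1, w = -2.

(21, -10, 4)

(∇×G)₁ = ∂G₃/∂v − ∂G₂/∂w = -6*w + 9
(∇×G)₂ = ∂G₁/∂w − ∂G₃/∂u = -2*u + 5*w^2 + 12*w
(∇×G)₃ = ∂G₂/∂u − ∂G₁/∂v = 4
∇×G = (-6*w + 9, -2*u + 5*w^2 + 12*w, 4)
At (3, 1, -2): (21, -10, 4).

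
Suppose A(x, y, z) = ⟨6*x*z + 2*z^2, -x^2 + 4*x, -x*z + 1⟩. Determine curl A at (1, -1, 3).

(0, 21, 2)

(∇×A)₁ = ∂A₃/∂y − ∂A₂/∂z = 0
(∇×A)₂ = ∂A₁/∂z − ∂A₃/∂x = 6*x + 5*z
(∇×A)₃ = ∂A₂/∂x − ∂A₁/∂y = -2*x + 4
∇×A = (0, 6*x + 5*z, -2*x + 4)
At (1, -1, 3): (0, 21, 2).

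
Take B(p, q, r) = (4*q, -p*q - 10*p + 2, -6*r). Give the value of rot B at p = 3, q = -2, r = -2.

(∇×B)₁ = ∂B₃/∂q − ∂B₂/∂r = 0
(∇×B)₂ = ∂B₁/∂r − ∂B₃/∂p = 0
(∇×B)₃ = ∂B₂/∂p − ∂B₁/∂q = -q - 14
∇×B = (0, 0, -q - 14)
At (3, -2, -2): (0, 0, -12).

(0, 0, -12)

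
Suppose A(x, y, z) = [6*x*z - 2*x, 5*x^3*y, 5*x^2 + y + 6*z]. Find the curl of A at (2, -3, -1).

(∇×A)₁ = ∂A₃/∂y − ∂A₂/∂z = 1
(∇×A)₂ = ∂A₁/∂z − ∂A₃/∂x = -4*x
(∇×A)₃ = ∂A₂/∂x − ∂A₁/∂y = 15*x^2*y
∇×A = (1, -4*x, 15*x^2*y)
At (2, -3, -1): (1, -8, -180).

(1, -8, -180)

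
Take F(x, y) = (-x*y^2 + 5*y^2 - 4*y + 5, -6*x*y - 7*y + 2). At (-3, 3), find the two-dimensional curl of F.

∂F₂/∂x = -6*y
∂F₁/∂y = -2*x*y + 10*y - 4
Scalar curl = 2*x*y - 16*y + 4
At (-3, 3): -62.

-62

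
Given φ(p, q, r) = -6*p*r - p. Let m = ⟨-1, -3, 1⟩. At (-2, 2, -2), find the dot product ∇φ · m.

1

∂φ/∂p = -6*r - 1
∂φ/∂q = 0
∂φ/∂r = -6*p
∇φ at (-2, 2, -2) = (11, 0, 12)
∇φ · m = (11)(-1) + (0)(-3) + (12)(1) = 1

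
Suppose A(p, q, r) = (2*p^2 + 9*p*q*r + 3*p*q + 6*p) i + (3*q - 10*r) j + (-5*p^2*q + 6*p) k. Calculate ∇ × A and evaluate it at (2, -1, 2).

(∇×A)₁ = ∂A₃/∂q − ∂A₂/∂r = -5*p^2 + 10
(∇×A)₂ = ∂A₁/∂r − ∂A₃/∂p = 19*p*q - 6
(∇×A)₃ = ∂A₂/∂p − ∂A₁/∂q = -9*p*r - 3*p
∇×A = (-5*p^2 + 10, 19*p*q - 6, -9*p*r - 3*p)
At (2, -1, 2): (-10, -44, -42).

(-10, -44, -42)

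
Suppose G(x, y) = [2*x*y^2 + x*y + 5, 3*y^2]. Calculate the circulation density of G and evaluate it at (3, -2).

∂G₂/∂x = 0
∂G₁/∂y = 4*x*y + x
Scalar curl = -4*x*y - x
At (3, -2): 21.

21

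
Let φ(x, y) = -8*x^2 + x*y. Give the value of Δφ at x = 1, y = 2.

-16

∂²φ/∂x² = -16
∂²φ/∂y² = 0
∇²φ = -16
At (1, 2): -16.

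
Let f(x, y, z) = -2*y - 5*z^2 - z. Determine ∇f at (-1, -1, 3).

∂f/∂x = 0
∂f/∂y = -2
∂f/∂z = -10*z - 1
∇f = (0, -2, -10*z - 1)
At (-1, -1, 3): (0, -2, -31).

(0, -2, -31)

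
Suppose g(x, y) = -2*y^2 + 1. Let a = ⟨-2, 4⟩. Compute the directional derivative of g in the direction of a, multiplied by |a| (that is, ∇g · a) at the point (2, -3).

48

∂g/∂x = 0
∂g/∂y = -4*y
∇g at (2, -3) = (0, 12)
∇g · a = (0)(-2) + (12)(4) = 48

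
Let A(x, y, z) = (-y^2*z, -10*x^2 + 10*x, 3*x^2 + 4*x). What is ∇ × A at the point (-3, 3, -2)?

(0, 5, 58)

(∇×A)₁ = ∂A₃/∂y − ∂A₂/∂z = 0
(∇×A)₂ = ∂A₁/∂z − ∂A₃/∂x = -6*x - y^2 - 4
(∇×A)₃ = ∂A₂/∂x − ∂A₁/∂y = -20*x + 2*y*z + 10
∇×A = (0, -6*x - y^2 - 4, -20*x + 2*y*z + 10)
At (-3, 3, -2): (0, 5, 58).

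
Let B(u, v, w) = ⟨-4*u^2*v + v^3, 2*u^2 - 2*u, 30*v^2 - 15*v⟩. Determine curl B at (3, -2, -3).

(-135, 0, 34)

(∇×B)₁ = ∂B₃/∂v − ∂B₂/∂w = 60*v - 15
(∇×B)₂ = ∂B₁/∂w − ∂B₃/∂u = 0
(∇×B)₃ = ∂B₂/∂u − ∂B₁/∂v = 4*u^2 + 4*u - 3*v^2 - 2
∇×B = (60*v - 15, 0, 4*u^2 + 4*u - 3*v^2 - 2)
At (3, -2, -3): (-135, 0, 34).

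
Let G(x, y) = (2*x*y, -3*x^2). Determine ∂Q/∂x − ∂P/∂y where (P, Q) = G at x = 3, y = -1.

-24

∂G₂/∂x = -6*x
∂G₁/∂y = 2*x
Scalar curl = -8*x
At (3, -1): -24.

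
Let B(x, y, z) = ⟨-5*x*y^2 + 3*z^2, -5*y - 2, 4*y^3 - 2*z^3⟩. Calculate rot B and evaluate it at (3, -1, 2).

(12, 12, -30)

(∇×B)₁ = ∂B₃/∂y − ∂B₂/∂z = 12*y^2
(∇×B)₂ = ∂B₁/∂z − ∂B₃/∂x = 6*z
(∇×B)₃ = ∂B₂/∂x − ∂B₁/∂y = 10*x*y
∇×B = (12*y^2, 6*z, 10*x*y)
At (3, -1, 2): (12, 12, -30).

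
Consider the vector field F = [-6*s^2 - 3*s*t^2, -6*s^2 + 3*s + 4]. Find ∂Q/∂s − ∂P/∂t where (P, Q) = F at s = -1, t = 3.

-3

∂F₂/∂s = -12*s + 3
∂F₁/∂t = -6*s*t
Scalar curl = 6*s*t - 12*s + 3
At (-1, 3): -3.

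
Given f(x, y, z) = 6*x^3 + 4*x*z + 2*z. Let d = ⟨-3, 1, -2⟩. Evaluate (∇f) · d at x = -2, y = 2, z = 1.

-216

∂f/∂x = 18*x^2 + 4*z
∂f/∂y = 0
∂f/∂z = 4*x + 2
∇f at (-2, 2, 1) = (76, 0, -6)
∇f · d = (76)(-3) + (0)(1) + (-6)(-2) = -216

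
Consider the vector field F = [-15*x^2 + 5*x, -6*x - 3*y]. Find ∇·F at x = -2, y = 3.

∂F₁/∂x = -30*x + 5
∂F₂/∂y = -3
∇·F = -30*x + 2
At (-2, 3): 62.

62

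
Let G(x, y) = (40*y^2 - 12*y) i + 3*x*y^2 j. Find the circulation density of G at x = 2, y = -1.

∂G₂/∂x = 3*y^2
∂G₁/∂y = 80*y - 12
Scalar curl = 3*y^2 - 80*y + 12
At (2, -1): 95.

95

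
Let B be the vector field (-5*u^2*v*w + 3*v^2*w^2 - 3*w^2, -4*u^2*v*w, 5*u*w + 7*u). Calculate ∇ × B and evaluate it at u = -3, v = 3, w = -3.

(108, -271, -513)

(∇×B)₁ = ∂B₃/∂v − ∂B₂/∂w = 4*u^2*v
(∇×B)₂ = ∂B₁/∂w − ∂B₃/∂u = -5*u^2*v + 6*v^2*w - 11*w - 7
(∇×B)₃ = ∂B₂/∂u − ∂B₁/∂v = 5*u^2*w - 8*u*v*w - 6*v*w^2
∇×B = (4*u^2*v, -5*u^2*v + 6*v^2*w - 11*w - 7, 5*u^2*w - 8*u*v*w - 6*v*w^2)
At (-3, 3, -3): (108, -271, -513).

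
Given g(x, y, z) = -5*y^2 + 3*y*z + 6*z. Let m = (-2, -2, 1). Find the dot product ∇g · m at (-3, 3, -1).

∂g/∂x = 0
∂g/∂y = -10*y + 3*z
∂g/∂z = 3*y + 6
∇g at (-3, 3, -1) = (0, -33, 15)
∇g · m = (0)(-2) + (-33)(-2) + (15)(1) = 81

81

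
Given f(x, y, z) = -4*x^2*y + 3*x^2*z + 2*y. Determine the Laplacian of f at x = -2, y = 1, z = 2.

4

∂²f/∂x² = 2*(-4*y + 3*z)
∂²f/∂y² = 0
∂²f/∂z² = 0
∇²f = -8*y + 6*z
At (-2, 1, 2): 4.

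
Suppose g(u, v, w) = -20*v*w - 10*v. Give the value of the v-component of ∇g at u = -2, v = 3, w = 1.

(∇g)_2 = ∂g/∂v = -20*w - 10
At (-2, 3, 1): -30.

-30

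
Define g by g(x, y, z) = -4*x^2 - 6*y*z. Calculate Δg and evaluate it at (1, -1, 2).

-8

∂²g/∂x² = -8
∂²g/∂y² = 0
∂²g/∂z² = 0
∇²g = -8
At (1, -1, 2): -8.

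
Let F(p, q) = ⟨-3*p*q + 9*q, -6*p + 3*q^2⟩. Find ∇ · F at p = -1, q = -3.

∂F₁/∂p = -3*q
∂F₂/∂q = 6*q
∇·F = 3*q
At (-1, -3): -9.

-9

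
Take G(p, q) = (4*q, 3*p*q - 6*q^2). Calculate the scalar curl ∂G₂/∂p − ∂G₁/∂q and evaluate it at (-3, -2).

-10

∂G₂/∂p = 3*q
∂G₁/∂q = 4
Scalar curl = 3*q - 4
At (-3, -2): -10.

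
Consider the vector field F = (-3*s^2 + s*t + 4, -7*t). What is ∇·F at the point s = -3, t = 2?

13

∂F₁/∂s = -6*s + t
∂F₂/∂t = -7
∇·F = -6*s + t - 7
At (-3, 2): 13.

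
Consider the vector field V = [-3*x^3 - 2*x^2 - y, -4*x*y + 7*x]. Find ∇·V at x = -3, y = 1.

-57

∂V₁/∂x = -9*x^2 - 4*x
∂V₂/∂y = -4*x
∇·V = -9*x^2 - 8*x
At (-3, 1): -57.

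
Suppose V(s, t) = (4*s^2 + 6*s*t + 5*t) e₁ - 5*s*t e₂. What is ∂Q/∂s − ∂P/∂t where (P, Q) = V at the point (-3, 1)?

∂V₂/∂s = -5*t
∂V₁/∂t = 6*s + 5
Scalar curl = -6*s - 5*t - 5
At (-3, 1): 8.

8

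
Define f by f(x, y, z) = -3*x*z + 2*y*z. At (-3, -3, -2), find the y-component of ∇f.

-4

(∇f)_2 = ∂f/∂y = 2*z
At (-3, -3, -2): -4.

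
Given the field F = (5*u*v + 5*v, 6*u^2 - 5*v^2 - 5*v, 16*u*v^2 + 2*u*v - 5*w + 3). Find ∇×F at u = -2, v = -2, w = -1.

(∇×F)₁ = ∂F₃/∂v − ∂F₂/∂w = 32*u*v + 2*u
(∇×F)₂ = ∂F₁/∂w − ∂F₃/∂u = -16*v^2 - 2*v
(∇×F)₃ = ∂F₂/∂u − ∂F₁/∂v = 7*u - 5
∇×F = (32*u*v + 2*u, -16*v^2 - 2*v, 7*u - 5)
At (-2, -2, -1): (124, -60, -19).

(124, -60, -19)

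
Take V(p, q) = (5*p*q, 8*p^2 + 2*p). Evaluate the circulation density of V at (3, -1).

∂V₂/∂p = 16*p + 2
∂V₁/∂q = 5*p
Scalar curl = 11*p + 2
At (3, -1): 35.

35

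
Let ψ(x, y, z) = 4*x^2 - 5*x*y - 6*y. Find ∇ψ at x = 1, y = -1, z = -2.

∂ψ/∂x = 8*x - 5*y
∂ψ/∂y = -5*x - 6
∂ψ/∂z = 0
∇ψ = (8*x - 5*y, -5*x - 6, 0)
At (1, -1, -2): (13, -11, 0).

(13, -11, 0)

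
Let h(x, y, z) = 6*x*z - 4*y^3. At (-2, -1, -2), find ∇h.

(-12, -12, -12)

∂h/∂x = 6*z
∂h/∂y = -12*y^2
∂h/∂z = 6*x
∇h = (6*z, -12*y^2, 6*x)
At (-2, -1, -2): (-12, -12, -12).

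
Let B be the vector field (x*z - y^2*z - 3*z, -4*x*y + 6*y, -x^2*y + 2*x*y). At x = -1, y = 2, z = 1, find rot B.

(∇×B)₁ = ∂B₃/∂y − ∂B₂/∂z = -x^2 + 2*x
(∇×B)₂ = ∂B₁/∂z − ∂B₃/∂x = 2*x*y + x - y^2 - 2*y - 3
(∇×B)₃ = ∂B₂/∂x − ∂B₁/∂y = 2*y*z - 4*y
∇×B = (-x^2 + 2*x, 2*x*y + x - y^2 - 2*y - 3, 2*y*z - 4*y)
At (-1, 2, 1): (-3, -16, -4).

(-3, -16, -4)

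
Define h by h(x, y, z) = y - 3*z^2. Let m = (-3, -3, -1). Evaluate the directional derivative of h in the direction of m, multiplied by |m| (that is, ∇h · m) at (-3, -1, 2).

∂h/∂x = 0
∂h/∂y = 1
∂h/∂z = -6*z
∇h at (-3, -1, 2) = (0, 1, -12)
∇h · m = (0)(-3) + (1)(-3) + (-12)(-1) = 9

9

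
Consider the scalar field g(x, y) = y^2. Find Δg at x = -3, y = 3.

2

∂²g/∂x² = 0
∂²g/∂y² = 2
∇²g = 2
At (-3, 3): 2.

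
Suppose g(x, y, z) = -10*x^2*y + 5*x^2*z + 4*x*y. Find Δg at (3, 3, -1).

∂²g/∂x² = 10*(-2*y + z)
∂²g/∂y² = 0
∂²g/∂z² = 0
∇²g = -20*y + 10*z
At (3, 3, -1): -70.

-70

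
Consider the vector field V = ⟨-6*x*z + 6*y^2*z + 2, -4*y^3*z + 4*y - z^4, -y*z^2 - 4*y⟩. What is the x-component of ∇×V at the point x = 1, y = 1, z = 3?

(∇×V)_1 = ∂V₃/∂y − ∂V₂/∂z
= -z^2 - 4 − (-4*y^3 - 4*z^3)
= 4*y^3 + 4*z^3 - z^2 - 4
At (1, 1, 3): 99.

99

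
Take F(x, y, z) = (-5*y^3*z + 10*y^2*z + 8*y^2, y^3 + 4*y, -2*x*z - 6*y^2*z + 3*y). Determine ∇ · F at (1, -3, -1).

-25

∂F₁/∂x = 0
∂F₂/∂y = 3*y^2 + 4
∂F₃/∂z = -2*x - 6*y^2
∇·F = -2*x - 3*y^2 + 4
At (1, -3, -1): -25.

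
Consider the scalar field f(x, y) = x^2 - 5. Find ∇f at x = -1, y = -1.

(-2, 0)

∂f/∂x = 2*x
∂f/∂y = 0
∇f = (2*x, 0)
At (-1, -1): (-2, 0).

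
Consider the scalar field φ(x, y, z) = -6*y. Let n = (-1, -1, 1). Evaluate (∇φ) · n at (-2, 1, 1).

6

∂φ/∂x = 0
∂φ/∂y = -6
∂φ/∂z = 0
∇φ at (-2, 1, 1) = (0, -6, 0)
∇φ · n = (0)(-1) + (-6)(-1) + (0)(1) = 6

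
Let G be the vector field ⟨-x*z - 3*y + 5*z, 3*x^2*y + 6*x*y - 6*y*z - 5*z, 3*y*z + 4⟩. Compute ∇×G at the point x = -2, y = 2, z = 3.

(26, 7, -9)

(∇×G)₁ = ∂G₃/∂y − ∂G₂/∂z = 6*y + 3*z + 5
(∇×G)₂ = ∂G₁/∂z − ∂G₃/∂x = -x + 5
(∇×G)₃ = ∂G₂/∂x − ∂G₁/∂y = 6*x*y + 6*y + 3
∇×G = (6*y + 3*z + 5, -x + 5, 6*x*y + 6*y + 3)
At (-2, 2, 3): (26, 7, -9).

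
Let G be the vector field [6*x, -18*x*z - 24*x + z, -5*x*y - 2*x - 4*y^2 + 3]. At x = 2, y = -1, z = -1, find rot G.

(∇×G)₁ = ∂G₃/∂y − ∂G₂/∂z = 13*x - 8*y - 1
(∇×G)₂ = ∂G₁/∂z − ∂G₃/∂x = 5*y + 2
(∇×G)₃ = ∂G₂/∂x − ∂G₁/∂y = -18*z - 24
∇×G = (13*x - 8*y - 1, 5*y + 2, -18*z - 24)
At (2, -1, -1): (33, -3, -6).

(33, -3, -6)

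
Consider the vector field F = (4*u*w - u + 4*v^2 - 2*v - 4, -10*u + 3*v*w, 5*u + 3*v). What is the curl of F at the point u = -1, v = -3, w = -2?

(∇×F)₁ = ∂F₃/∂v − ∂F₂/∂w = -3*v + 3
(∇×F)₂ = ∂F₁/∂w − ∂F₃/∂u = 4*u - 5
(∇×F)₃ = ∂F₂/∂u − ∂F₁/∂v = -8*v - 8
∇×F = (-3*v + 3, 4*u - 5, -8*v - 8)
At (-1, -3, -2): (12, -9, 16).

(12, -9, 16)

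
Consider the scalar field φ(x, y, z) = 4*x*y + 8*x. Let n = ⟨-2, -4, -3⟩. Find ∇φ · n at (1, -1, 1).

∂φ/∂x = 4*y + 8
∂φ/∂y = 4*x
∂φ/∂z = 0
∇φ at (1, -1, 1) = (4, 4, 0)
∇φ · n = (4)(-2) + (4)(-4) + (0)(-3) = -24

-24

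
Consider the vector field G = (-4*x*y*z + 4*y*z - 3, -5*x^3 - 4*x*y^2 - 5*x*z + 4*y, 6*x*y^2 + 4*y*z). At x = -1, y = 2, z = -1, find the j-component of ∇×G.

(∇×G)_2 = ∂G₁/∂z − ∂G₃/∂x
= -4*x*y + 4*y − (6*y^2)
= -4*x*y - 6*y^2 + 4*y
At (-1, 2, -1): -8.

-8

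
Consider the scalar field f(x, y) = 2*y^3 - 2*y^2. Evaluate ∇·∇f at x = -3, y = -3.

-40

∂²f/∂x² = 0
∂²f/∂y² = 4*(3*y - 1)
∇²f = 12*y - 4
At (-3, -3): -40.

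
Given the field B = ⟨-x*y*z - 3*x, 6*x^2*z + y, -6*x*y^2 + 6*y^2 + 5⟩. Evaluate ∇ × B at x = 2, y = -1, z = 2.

(-12, 8, 52)

(∇×B)₁ = ∂B₃/∂y − ∂B₂/∂z = -6*x^2 - 12*x*y + 12*y
(∇×B)₂ = ∂B₁/∂z − ∂B₃/∂x = -x*y + 6*y^2
(∇×B)₃ = ∂B₂/∂x − ∂B₁/∂y = 13*x*z
∇×B = (-6*x^2 - 12*x*y + 12*y, -x*y + 6*y^2, 13*x*z)
At (2, -1, 2): (-12, 8, 52).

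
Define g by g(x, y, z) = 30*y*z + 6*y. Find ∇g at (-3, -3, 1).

(0, 36, -90)

∂g/∂x = 0
∂g/∂y = 30*z + 6
∂g/∂z = 30*y
∇g = (0, 30*z + 6, 30*y)
At (-3, -3, 1): (0, 36, -90).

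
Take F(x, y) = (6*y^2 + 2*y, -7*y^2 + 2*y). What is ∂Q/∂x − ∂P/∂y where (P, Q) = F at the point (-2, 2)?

∂F₂/∂x = 0
∂F₁/∂y = 12*y + 2
Scalar curl = -12*y - 2
At (-2, 2): -26.

-26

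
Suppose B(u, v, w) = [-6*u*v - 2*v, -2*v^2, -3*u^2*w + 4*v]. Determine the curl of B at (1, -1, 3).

(∇×B)₁ = ∂B₃/∂v − ∂B₂/∂w = 4
(∇×B)₂ = ∂B₁/∂w − ∂B₃/∂u = 6*u*w
(∇×B)₃ = ∂B₂/∂u − ∂B₁/∂v = 6*u + 2
∇×B = (4, 6*u*w, 6*u + 2)
At (1, -1, 3): (4, 18, 8).

(4, 18, 8)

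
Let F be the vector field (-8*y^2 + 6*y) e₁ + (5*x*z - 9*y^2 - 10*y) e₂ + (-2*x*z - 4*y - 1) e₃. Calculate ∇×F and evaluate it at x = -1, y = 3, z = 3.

(1, 6, 57)

(∇×F)₁ = ∂F₃/∂y − ∂F₂/∂z = -5*x - 4
(∇×F)₂ = ∂F₁/∂z − ∂F₃/∂x = 2*z
(∇×F)₃ = ∂F₂/∂x − ∂F₁/∂y = 16*y + 5*z - 6
∇×F = (-5*x - 4, 2*z, 16*y + 5*z - 6)
At (-1, 3, 3): (1, 6, 57).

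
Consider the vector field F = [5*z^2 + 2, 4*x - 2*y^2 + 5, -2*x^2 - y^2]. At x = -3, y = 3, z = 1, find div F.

-12

∂F₁/∂x = 0
∂F₂/∂y = -4*y
∂F₃/∂z = 0
∇·F = -4*y
At (-3, 3, 1): -12.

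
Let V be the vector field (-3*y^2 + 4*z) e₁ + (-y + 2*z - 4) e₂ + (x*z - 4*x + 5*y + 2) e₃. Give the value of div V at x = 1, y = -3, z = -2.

∂V₁/∂x = 0
∂V₂/∂y = -1
∂V₃/∂z = x
∇·V = x - 1
At (1, -3, -2): 0.

0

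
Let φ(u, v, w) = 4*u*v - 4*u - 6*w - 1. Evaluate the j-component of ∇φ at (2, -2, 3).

8

(∇φ)_2 = ∂φ/∂v = 4*u
At (2, -2, 3): 8.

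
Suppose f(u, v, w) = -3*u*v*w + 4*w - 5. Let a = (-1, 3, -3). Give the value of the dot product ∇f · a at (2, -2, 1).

∂f/∂u = -3*v*w
∂f/∂v = -3*u*w
∂f/∂w = -3*u*v + 4
∇f at (2, -2, 1) = (6, -6, 16)
∇f · a = (6)(-1) + (-6)(3) + (16)(-3) = -72

-72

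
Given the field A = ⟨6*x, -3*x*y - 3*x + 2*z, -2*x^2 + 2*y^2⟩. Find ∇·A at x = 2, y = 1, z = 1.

∂A₁/∂x = 6
∂A₂/∂y = -3*x
∂A₃/∂z = 0
∇·A = -3*x + 6
At (2, 1, 1): 0.

0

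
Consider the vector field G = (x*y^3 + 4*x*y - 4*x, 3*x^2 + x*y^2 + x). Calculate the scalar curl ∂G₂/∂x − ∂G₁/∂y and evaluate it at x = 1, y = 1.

∂G₂/∂x = 6*x + y^2 + 1
∂G₁/∂y = 3*x*y^2 + 4*x
Scalar curl = -3*x*y^2 + 2*x + y^2 + 1
At (1, 1): 1.

1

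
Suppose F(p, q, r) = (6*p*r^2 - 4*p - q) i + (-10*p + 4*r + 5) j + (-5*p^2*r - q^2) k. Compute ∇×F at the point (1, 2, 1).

(∇×F)₁ = ∂F₃/∂q − ∂F₂/∂r = -2*q - 4
(∇×F)₂ = ∂F₁/∂r − ∂F₃/∂p = 22*p*r
(∇×F)₃ = ∂F₂/∂p − ∂F₁/∂q = -9
∇×F = (-2*q - 4, 22*p*r, -9)
At (1, 2, 1): (-8, 22, -9).

(-8, 22, -9)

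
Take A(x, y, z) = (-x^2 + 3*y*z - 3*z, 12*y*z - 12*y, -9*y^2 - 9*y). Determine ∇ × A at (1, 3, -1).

(-99, 6, 3)

(∇×A)₁ = ∂A₃/∂y − ∂A₂/∂z = -30*y - 9
(∇×A)₂ = ∂A₁/∂z − ∂A₃/∂x = 3*y - 3
(∇×A)₃ = ∂A₂/∂x − ∂A₁/∂y = -3*z
∇×A = (-30*y - 9, 3*y - 3, -3*z)
At (1, 3, -1): (-99, 6, 3).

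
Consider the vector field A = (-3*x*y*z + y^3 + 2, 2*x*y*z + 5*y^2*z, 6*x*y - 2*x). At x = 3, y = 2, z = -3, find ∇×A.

(∇×A)₁ = ∂A₃/∂y − ∂A₂/∂z = -2*x*y + 6*x - 5*y^2
(∇×A)₂ = ∂A₁/∂z − ∂A₃/∂x = -3*x*y - 6*y + 2
(∇×A)₃ = ∂A₂/∂x − ∂A₁/∂y = 3*x*z - 3*y^2 + 2*y*z
∇×A = (-2*x*y + 6*x - 5*y^2, -3*x*y - 6*y + 2, 3*x*z - 3*y^2 + 2*y*z)
At (3, 2, -3): (-14, -28, -51).

(-14, -28, -51)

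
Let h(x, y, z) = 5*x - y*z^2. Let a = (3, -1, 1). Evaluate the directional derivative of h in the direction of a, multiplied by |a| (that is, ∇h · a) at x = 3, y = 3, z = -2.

∂h/∂x = 5
∂h/∂y = -z^2
∂h/∂z = -2*y*z
∇h at (3, 3, -2) = (5, -4, 12)
∇h · a = (5)(3) + (-4)(-1) + (12)(1) = 31

31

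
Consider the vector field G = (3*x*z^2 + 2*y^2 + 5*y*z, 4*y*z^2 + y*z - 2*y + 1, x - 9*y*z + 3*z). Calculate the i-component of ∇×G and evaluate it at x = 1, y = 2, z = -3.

73

(∇×G)_1 = ∂G₃/∂y − ∂G₂/∂z
= -9*z − (8*y*z + y)
= -8*y*z - y - 9*z
At (1, 2, -3): 73.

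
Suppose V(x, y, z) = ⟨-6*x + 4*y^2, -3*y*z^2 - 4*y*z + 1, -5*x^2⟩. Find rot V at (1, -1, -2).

(∇×V)₁ = ∂V₃/∂y − ∂V₂/∂z = 6*y*z + 4*y
(∇×V)₂ = ∂V₁/∂z − ∂V₃/∂x = 10*x
(∇×V)₃ = ∂V₂/∂x − ∂V₁/∂y = -8*y
∇×V = (6*y*z + 4*y, 10*x, -8*y)
At (1, -1, -2): (8, 10, 8).

(8, 10, 8)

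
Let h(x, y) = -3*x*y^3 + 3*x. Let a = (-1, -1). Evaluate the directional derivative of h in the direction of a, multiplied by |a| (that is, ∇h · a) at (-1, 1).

∂h/∂x = -3*y^3 + 3
∂h/∂y = -9*x*y^2
∇h at (-1, 1) = (0, 9)
∇h · a = (0)(-1) + (9)(-1) = -9

-9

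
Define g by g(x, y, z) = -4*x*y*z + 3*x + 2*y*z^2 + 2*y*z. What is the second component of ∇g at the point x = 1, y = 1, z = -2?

(∇g)_2 = ∂g/∂y = -4*x*z + 2*z^2 + 2*z
At (1, 1, -2): 12.

12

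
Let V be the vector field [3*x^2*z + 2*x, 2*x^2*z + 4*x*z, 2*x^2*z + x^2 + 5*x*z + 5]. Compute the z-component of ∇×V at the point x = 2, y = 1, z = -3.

-36

(∇×V)_3 = ∂V₂/∂x − ∂V₁/∂y
= 4*x*z + 4*z − (0)
= 4*x*z + 4*z
At (2, 1, -3): -36.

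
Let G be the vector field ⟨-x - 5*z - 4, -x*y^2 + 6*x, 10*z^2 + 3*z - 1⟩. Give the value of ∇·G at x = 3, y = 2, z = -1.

∂G₁/∂x = -1
∂G₂/∂y = -2*x*y
∂G₃/∂z = 20*z + 3
∇·G = -2*x*y + 20*z + 2
At (3, 2, -1): -30.

-30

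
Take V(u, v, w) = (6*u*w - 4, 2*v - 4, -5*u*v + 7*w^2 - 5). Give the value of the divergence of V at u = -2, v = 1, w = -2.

-38

∂V₁/∂u = 6*w
∂V₂/∂v = 2
∂V₃/∂w = 14*w
∇·V = 20*w + 2
At (-2, 1, -2): -38.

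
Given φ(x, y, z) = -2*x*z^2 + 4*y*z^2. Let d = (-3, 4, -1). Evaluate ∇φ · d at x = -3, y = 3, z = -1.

58

∂φ/∂x = -2*z^2
∂φ/∂y = 4*z^2
∂φ/∂z = -4*x*z + 8*y*z
∇φ at (-3, 3, -1) = (-2, 4, -36)
∇φ · d = (-2)(-3) + (4)(4) + (-36)(-1) = 58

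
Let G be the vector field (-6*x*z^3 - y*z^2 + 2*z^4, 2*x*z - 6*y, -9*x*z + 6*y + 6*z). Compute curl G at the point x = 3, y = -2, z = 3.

(0, -231, 15)

(∇×G)₁ = ∂G₃/∂y − ∂G₂/∂z = -2*x + 6
(∇×G)₂ = ∂G₁/∂z − ∂G₃/∂x = -18*x*z^2 - 2*y*z + 8*z^3 + 9*z
(∇×G)₃ = ∂G₂/∂x − ∂G₁/∂y = z^2 + 2*z
∇×G = (-2*x + 6, -18*x*z^2 - 2*y*z + 8*z^3 + 9*z, z^2 + 2*z)
At (3, -2, 3): (0, -231, 15).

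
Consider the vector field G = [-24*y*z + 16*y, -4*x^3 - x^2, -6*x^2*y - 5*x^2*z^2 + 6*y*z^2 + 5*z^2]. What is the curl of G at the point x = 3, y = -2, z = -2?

(-30, 96, -178)

(∇×G)₁ = ∂G₃/∂y − ∂G₂/∂z = -6*x^2 + 6*z^2
(∇×G)₂ = ∂G₁/∂z − ∂G₃/∂x = 12*x*y + 10*x*z^2 - 24*y
(∇×G)₃ = ∂G₂/∂x − ∂G₁/∂y = -12*x^2 - 2*x + 24*z - 16
∇×G = (-6*x^2 + 6*z^2, 12*x*y + 10*x*z^2 - 24*y, -12*x^2 - 2*x + 24*z - 16)
At (3, -2, -2): (-30, 96, -178).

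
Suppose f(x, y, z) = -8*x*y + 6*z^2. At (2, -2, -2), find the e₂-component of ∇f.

-16

(∇f)_2 = ∂f/∂y = -8*x
At (2, -2, -2): -16.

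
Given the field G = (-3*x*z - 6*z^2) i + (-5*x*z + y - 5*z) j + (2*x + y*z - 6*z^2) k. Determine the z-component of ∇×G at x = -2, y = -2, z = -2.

(∇×G)_3 = ∂G₂/∂x − ∂G₁/∂y
= -5*z − (0)
= -5*z
At (-2, -2, -2): 10.

10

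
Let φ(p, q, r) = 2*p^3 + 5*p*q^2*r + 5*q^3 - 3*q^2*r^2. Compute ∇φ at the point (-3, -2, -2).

∂φ/∂p = 6*p^2 + 5*q^2*r
∂φ/∂q = 10*p*q*r + 15*q^2 - 6*q*r^2
∂φ/∂r = 5*p*q^2 - 6*q^2*r
∇φ = (6*p^2 + 5*q^2*r, 10*p*q*r + 15*q^2 - 6*q*r^2, 5*p*q^2 - 6*q^2*r)
At (-3, -2, -2): (14, -12, -12).

(14, -12, -12)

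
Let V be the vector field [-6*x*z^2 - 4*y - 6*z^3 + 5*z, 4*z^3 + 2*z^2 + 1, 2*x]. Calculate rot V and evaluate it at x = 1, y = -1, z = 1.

(-16, -27, 4)

(∇×V)₁ = ∂V₃/∂y − ∂V₂/∂z = -12*z^2 - 4*z
(∇×V)₂ = ∂V₁/∂z − ∂V₃/∂x = -12*x*z - 18*z^2 + 3
(∇×V)₃ = ∂V₂/∂x − ∂V₁/∂y = 4
∇×V = (-12*z^2 - 4*z, -12*x*z - 18*z^2 + 3, 4)
At (1, -1, 1): (-16, -27, 4).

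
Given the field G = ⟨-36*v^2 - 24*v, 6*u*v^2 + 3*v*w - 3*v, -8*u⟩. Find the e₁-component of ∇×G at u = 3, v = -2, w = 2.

6

(∇×G)_1 = ∂G₃/∂v − ∂G₂/∂w
= 0 − (3*v)
= -3*v
At (3, -2, 2): 6.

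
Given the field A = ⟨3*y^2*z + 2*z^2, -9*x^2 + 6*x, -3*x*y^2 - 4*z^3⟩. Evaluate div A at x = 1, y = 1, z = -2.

-48

∂A₁/∂x = 0
∂A₂/∂y = 0
∂A₃/∂z = -12*z^2
∇·A = -12*z^2
At (1, 1, -2): -48.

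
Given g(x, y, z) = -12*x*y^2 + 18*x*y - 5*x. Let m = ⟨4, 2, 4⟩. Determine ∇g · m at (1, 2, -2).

∂g/∂x = -12*y^2 + 18*y - 5
∂g/∂y = -24*x*y + 18*x
∂g/∂z = 0
∇g at (1, 2, -2) = (-17, -30, 0)
∇g · m = (-17)(4) + (-30)(2) + (0)(4) = -128

-128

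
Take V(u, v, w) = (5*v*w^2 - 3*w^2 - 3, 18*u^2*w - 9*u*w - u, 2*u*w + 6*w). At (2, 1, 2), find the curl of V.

(-54, 4, 105)

(∇×V)₁ = ∂V₃/∂v − ∂V₂/∂w = -18*u^2 + 9*u
(∇×V)₂ = ∂V₁/∂w − ∂V₃/∂u = 10*v*w - 8*w
(∇×V)₃ = ∂V₂/∂u − ∂V₁/∂v = 36*u*w - 5*w^2 - 9*w - 1
∇×V = (-18*u^2 + 9*u, 10*v*w - 8*w, 36*u*w - 5*w^2 - 9*w - 1)
At (2, 1, 2): (-54, 4, 105).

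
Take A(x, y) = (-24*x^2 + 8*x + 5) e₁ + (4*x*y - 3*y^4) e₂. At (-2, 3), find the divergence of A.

-228

∂A₁/∂x = -48*x + 8
∂A₂/∂y = 4*x - 12*y^3
∇·A = -44*x - 12*y^3 + 8
At (-2, 3): -228.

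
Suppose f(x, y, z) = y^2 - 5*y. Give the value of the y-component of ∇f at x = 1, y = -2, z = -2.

-9

(∇f)_2 = ∂f/∂y = 2*y - 5
At (1, -2, -2): -9.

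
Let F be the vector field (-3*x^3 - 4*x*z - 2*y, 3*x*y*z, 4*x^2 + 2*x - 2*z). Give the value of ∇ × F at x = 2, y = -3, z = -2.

(18, -26, 20)

(∇×F)₁ = ∂F₃/∂y − ∂F₂/∂z = -3*x*y
(∇×F)₂ = ∂F₁/∂z − ∂F₃/∂x = -12*x - 2
(∇×F)₃ = ∂F₂/∂x − ∂F₁/∂y = 3*y*z + 2
∇×F = (-3*x*y, -12*x - 2, 3*y*z + 2)
At (2, -3, -2): (18, -26, 20).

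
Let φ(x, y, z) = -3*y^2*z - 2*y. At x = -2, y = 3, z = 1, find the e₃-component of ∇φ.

-27

(∇φ)_3 = ∂φ/∂z = -3*y^2
At (-2, 3, 1): -27.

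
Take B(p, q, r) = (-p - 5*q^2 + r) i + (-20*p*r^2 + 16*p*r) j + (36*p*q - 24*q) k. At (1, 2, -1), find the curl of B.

(∇×B)₁ = ∂B₃/∂q − ∂B₂/∂r = 40*p*r + 20*p - 24
(∇×B)₂ = ∂B₁/∂r − ∂B₃/∂p = -36*q + 1
(∇×B)₃ = ∂B₂/∂p − ∂B₁/∂q = 10*q - 20*r^2 + 16*r
∇×B = (40*p*r + 20*p - 24, -36*q + 1, 10*q - 20*r^2 + 16*r)
At (1, 2, -1): (-44, -71, -16).

(-44, -71, -16)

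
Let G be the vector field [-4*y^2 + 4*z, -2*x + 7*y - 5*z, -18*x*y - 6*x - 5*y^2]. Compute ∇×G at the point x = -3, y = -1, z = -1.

(∇×G)₁ = ∂G₃/∂y − ∂G₂/∂z = -18*x - 10*y + 5
(∇×G)₂ = ∂G₁/∂z − ∂G₃/∂x = 18*y + 10
(∇×G)₃ = ∂G₂/∂x − ∂G₁/∂y = 8*y - 2
∇×G = (-18*x - 10*y + 5, 18*y + 10, 8*y - 2)
At (-3, -1, -1): (69, -8, -10).

(69, -8, -10)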